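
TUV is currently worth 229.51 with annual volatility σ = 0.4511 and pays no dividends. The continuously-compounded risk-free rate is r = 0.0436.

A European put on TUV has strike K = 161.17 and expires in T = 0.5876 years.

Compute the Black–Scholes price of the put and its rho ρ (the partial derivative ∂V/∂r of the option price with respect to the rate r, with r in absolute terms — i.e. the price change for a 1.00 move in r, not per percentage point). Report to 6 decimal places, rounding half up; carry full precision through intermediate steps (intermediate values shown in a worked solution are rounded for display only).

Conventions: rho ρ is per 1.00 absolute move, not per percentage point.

σ√T = 0.4511·√0.5876 = 0.345791
d₁ = (ln(S/K) + (r+σ²/2)T) / (σ√T) = (ln(229.51/161.17) + (0.0436+0.4511²/2)·0.5876) / 0.345791 = (0.353487 + 0.085405) / 0.345791 = 1.269240
d₂ = d₁ − σ√T = 1.269240 − 0.345791 = 0.923449
e^{−rT} = 0.974706
N(−d₁) = 0.102178,  N(−d₂) = 0.177887
Put price V = K·e^{−rT}·N(−d₂) − S·N(−d₁) = 27.944792 − 23.450793 = 4.493999
ρ = −K·T·e^{−rT}·N(−d₂) = -16.420360

price = 4.493999
ρ = -16.420360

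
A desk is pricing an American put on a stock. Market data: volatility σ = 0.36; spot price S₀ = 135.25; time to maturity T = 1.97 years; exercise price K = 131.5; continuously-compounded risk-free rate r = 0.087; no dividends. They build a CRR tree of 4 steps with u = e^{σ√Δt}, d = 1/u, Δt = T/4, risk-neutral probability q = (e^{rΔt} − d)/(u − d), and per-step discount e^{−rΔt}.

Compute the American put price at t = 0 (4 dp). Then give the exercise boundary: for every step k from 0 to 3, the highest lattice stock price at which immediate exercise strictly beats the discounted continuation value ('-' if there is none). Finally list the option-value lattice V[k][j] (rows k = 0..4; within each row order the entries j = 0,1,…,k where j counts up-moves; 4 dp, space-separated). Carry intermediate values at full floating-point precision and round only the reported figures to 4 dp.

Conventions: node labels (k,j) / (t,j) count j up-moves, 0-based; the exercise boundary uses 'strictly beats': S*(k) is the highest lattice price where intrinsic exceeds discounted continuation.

params: Δt=0.49250 u=1.28742 d=0.77675 q=0.52290 e^(-rΔt)=0.95806
t_4 payoffs: 82.2674 49.8991 0.0000 0.0000 0.0000
t_3: node(3,0) S=63.3832 payoff=68.1168 vs cont=62.6014 → 68.1168 [stop]  node(3,1) S=105.0549 payoff=26.4451 vs cont=22.8083 → 26.4451 [stop]  node(3,2) S=174.1239 payoff=0.0000 vs cont=0.0000 → 0.0000 [wait]  node(3,3) S=288.6027 payoff=0.0000 vs cont=0.0000 → 0.0000 [wait]  ⇒ S*(3)=105.0549
t_2: node(2,0) S=81.6009 payoff=49.8991 vs cont=44.3836 → 49.8991 [stop]  node(2,1) S=135.2500 payoff=0.0000 vs cont=12.0878 → 12.0878 [wait]  node(2,2) S=224.1710 payoff=0.0000 vs cont=0.0000 → 0.0000 [wait]  ⇒ S*(2)=81.6009
t_1: node(1,0) S=105.0549 payoff=26.4451 vs cont=28.8639 → 28.8639 [wait]  node(1,1) S=174.1239 payoff=0.0000 vs cont=5.5252 → 5.5252 [wait]  ⇒ S*(1)=-
t_0: node(0,0) S=135.2500 payoff=0.0000 vs cont=15.9613 → 15.9613 [wait]  ⇒ S*(0)=-

price = 15.9613
boundary = - - 81.6009 105.0549
tree:
15.9613
28.8639 5.5252
49.8991 12.0878 0.0000
68.1168 26.4451 0.0000 0.0000
82.2674 49.8991 0.0000 0.0000 0.0000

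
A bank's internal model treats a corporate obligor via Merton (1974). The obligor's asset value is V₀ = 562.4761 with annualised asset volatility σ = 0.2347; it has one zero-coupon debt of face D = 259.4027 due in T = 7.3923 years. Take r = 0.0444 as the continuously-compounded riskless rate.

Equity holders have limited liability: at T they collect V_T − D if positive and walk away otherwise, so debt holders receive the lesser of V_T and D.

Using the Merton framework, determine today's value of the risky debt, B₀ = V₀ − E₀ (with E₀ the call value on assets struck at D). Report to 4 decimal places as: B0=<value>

Work the structural quantities from V₀ = 562.4761 against face 259.4027:
d₁ = [ln(V₀/D) + (r + σ²/2)T] / (σ√T)
   = [ln(562.4761/259.4027) + (0.0444 + 0.5·0.2347²)·7.3923] / (0.2347·√7.3923)
   = [0.773967 + 0.531817] / 0.638121 = 2.046296
d₂ = d₁ − σ√T = 2.046296 − 0.638121 = 1.408175
N(d₁) = 0.979636,  N(d₂) = 0.920460,  e^(−rT) = 0.720206
E₀ = V₀·N(d₁) − D·e^(−rT)·N(d₂)
   = 562.4761·0.979636 − 259.4027·0.720206·0.920460 = 379.058542
B₀ = V₀ − E₀ = 562.4761 − 379.058542 = 183.417558

B0=183.4176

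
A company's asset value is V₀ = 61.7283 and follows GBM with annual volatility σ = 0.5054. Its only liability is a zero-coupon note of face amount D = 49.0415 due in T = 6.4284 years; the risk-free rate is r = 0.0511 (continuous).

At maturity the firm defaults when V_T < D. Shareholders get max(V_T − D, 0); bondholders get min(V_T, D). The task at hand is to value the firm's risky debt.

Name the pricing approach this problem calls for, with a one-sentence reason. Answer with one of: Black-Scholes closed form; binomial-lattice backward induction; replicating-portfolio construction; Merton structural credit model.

Key observation: the asked-for credit quantity lives on the firm's capital structure — asset value, asset volatility, debt face 49.0415 — which is the structural model's domain.

framework: Merton structural credit model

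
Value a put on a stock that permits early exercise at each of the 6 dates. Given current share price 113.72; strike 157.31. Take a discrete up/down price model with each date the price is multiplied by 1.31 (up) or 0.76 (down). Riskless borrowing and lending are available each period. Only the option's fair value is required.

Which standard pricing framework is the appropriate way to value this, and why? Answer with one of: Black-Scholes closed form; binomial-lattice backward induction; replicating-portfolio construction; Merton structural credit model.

framework: binomial-lattice backward induction

Key observation: with exercise allowed before expiry on a discrete up/down model (6 steps from spot 113.72), the strike-157.31 put's value must be rolled back through the tree testing early exercise at each node.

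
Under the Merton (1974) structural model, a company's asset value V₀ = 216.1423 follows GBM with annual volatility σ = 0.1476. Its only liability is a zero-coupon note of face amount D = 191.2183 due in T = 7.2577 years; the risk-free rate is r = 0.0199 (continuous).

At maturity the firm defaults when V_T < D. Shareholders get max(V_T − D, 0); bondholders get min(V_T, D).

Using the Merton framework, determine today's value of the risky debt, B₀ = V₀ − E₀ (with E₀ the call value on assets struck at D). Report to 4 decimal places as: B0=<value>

With assets at 216.1423 and a single debt payment of 191.2183 at 7.2577 years:
d₁ = [ln(V₀/D) + (r + σ²/2)T] / (σ√T)
   = [ln(216.1423/191.2183) + (0.0199 + 0.5·0.1476²)·7.2577] / (0.1476·√7.2577)
   = [0.122521 + 0.223485] / 0.397636 = 0.870159
d₂ = d₁ − σ√T = 0.870159 − 0.397636 = 0.472523
N(d₁) = 0.807893,  N(d₂) = 0.681723,  e^(−rT) = 0.865517
E₀ = V₀·N(d₁) − D·e^(−rT)·N(d₂)
   = 216.1423·0.807893 − 191.2183·0.865517·0.681723 = 61.792880
B₀ = V₀ − E₀ = 216.1423 − 61.792880 = 154.349420

B0=154.3494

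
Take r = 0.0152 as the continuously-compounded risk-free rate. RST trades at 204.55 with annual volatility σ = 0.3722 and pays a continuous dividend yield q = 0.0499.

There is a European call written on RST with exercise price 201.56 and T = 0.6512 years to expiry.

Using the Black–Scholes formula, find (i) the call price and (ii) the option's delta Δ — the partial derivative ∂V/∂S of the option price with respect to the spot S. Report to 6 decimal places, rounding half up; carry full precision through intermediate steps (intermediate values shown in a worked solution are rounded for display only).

price = 22.956568
Δ = 0.531767

σ√T = 0.3722·√0.6512 = 0.300354
d₁ = (ln(S/K) + (r−q+σ²/2)T) / (σ√T) = (ln(204.55/201.56) + (0.0152−0.0499+0.3722²/2)·0.6512) / 0.300354 = (0.014725 + 0.022510) / 0.300354 = 0.123970
d₂ = d₁ − σ√T = 0.123970 − 0.300354 = -0.176384
e^{−rT} = 0.990151
e^{−qT} = 0.968027
N(d₁) = 0.549331,  N(d₂) = 0.429996
Call price V = S·e^{−qT}·N(d₁) − K·e^{−rT}·N(d₂) = 108.772958 − 85.816390 = 22.956568
Δ = e^{−qT}·N(d₁) = 0.531767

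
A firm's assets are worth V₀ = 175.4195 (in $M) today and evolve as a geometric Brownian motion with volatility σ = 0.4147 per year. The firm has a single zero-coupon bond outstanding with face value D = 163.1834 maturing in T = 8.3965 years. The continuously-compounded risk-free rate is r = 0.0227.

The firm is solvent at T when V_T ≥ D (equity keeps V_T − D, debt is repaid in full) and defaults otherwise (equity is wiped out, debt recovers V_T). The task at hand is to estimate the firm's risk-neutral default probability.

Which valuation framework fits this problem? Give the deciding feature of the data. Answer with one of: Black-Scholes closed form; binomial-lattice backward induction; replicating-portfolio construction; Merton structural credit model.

framework: Merton structural credit model

Key observation: the data describe a firm's assets (V₀ = 175.4195, GBM) and a single zero-coupon debt of face 163.1834, so credit quantities follow from equity-as-call in the structural model.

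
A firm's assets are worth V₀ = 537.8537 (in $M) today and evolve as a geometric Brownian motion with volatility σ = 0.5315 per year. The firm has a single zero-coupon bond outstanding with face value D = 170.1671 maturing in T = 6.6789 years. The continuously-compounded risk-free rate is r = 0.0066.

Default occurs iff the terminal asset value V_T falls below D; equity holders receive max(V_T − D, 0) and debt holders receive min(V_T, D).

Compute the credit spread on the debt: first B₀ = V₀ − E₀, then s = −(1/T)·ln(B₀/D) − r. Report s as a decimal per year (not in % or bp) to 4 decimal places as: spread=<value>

spread=0.0391

Equity is a call on the firm's assets struck at D = 170.1671:
d₁ = [ln(V₀/D) + (r + σ²/2)T] / (σ√T)
   = [ln(537.8537/170.1671) + (0.0066 + 0.5·0.5315²)·6.6789] / (0.5315·√6.6789)
   = [1.150806 + 0.987449] / 1.373586 = 1.556696
d₂ = d₁ − σ√T = 1.556696 − 1.373586 = 0.183110
N(d₁) = 0.940229,  N(d₂) = 0.572644,  e^(−rT) = 0.956877
E₀ = V₀·N(d₁) − D·e^(−rT)·N(d₂)
   = 537.8537·0.940229 − 170.1671·0.956877·0.572644 = 412.462406
B₀ = V₀ − E₀ = 537.8537 − 412.462406 = 125.391294
spread = −(1/T)·ln(B₀/D) − r = −(1/6.6789)·ln(125.391294/170.1671) − 0.0066 = 0.03911736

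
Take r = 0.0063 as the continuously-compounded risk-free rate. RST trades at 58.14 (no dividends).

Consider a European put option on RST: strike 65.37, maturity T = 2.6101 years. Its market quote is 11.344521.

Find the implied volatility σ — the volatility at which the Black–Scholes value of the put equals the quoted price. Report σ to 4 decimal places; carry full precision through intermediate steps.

At σ = 0.2008 the Black–Scholes value reproduces the quote:
σ√T = 0.2008·√2.6101 = 0.324409
d₁ = (ln(S/K) + (r+σ²/2)T) / (σ√T) = (ln(58.14/65.37) + (0.0063+0.2008²/2)·2.6101) / 0.324409 = (-0.117210 + 0.069064) / 0.324409 = -0.148410
d₂ = d₁ − σ√T = -0.148410 − 0.324409 = -0.472819
e^{−rT} = 0.983691
N(−d₁) = 0.558990,  N(−d₂) = 0.681829
V = K·e^{−rT}·N(−d₂) − S·N(−d₁) = 43.844222 − 32.499701 = 11.344521 (the observed quote) — the price is monotone increasing in volatility, hence this σ is the only solution

sigma = 0.2008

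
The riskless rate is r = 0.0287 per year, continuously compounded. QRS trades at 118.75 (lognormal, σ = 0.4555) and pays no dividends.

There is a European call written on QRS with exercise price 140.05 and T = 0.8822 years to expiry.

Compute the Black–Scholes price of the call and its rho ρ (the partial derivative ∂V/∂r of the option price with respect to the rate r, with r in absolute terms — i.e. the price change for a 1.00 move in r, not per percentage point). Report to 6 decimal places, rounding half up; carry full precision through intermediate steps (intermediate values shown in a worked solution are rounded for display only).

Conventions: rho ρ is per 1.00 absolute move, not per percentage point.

σ√T = 0.4555·√0.8822 = 0.427831
d₁ = (ln(S/K) + (r+σ²/2)T) / (σ√T) = (ln(118.75/140.05) + (0.0287+0.4555²/2)·0.8822) / 0.427831 = (-0.164979 + 0.116839) / 0.427831 = -0.112522
d₂ = d₁ − σ√T = -0.112522 − 0.427831 = -0.540353
e^{−rT} = 0.974999
N(d₁) = 0.455205,  N(d₂) = 0.294477
Call price V = S·N(d₁) − K·e^{−rT}·N(d₂) = 54.055564 − 40.210400 = 13.845163
ρ = K·T·e^{−rT}·N(d₂) = 35.473615

price = 13.845163
ρ = 35.473615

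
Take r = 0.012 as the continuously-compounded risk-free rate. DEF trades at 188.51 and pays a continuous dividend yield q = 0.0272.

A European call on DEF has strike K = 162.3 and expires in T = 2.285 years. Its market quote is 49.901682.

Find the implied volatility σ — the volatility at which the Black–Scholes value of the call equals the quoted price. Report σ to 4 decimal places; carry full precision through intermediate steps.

At σ = 0.3977 the Black–Scholes value reproduces the quote:
σ√T = 0.3977·√2.285 = 0.601172
d₁ = (ln(S/K) + (r−q+σ²/2)T) / (σ√T) = (ln(188.51/162.3) + (0.012−0.0272+0.3977²/2)·2.285) / 0.601172 = (0.149705 + 0.145972) / 0.601172 = 0.491833
d₂ = d₁ − σ√T = 0.491833 − 0.601172 = -0.109339
e^{−rT} = 0.972953
e^{−qT} = 0.939740
N(d₁) = 0.688581,  N(d₂) = 0.456467
V = S·e^{−qT}·N(d₁) − K·e^{−rT}·N(d₂) = 121.982472 − 72.080790 = 49.901682 (the quoted price), and the Black–Scholes price is strictly increasing in σ, so σ is unique

sigma = 0.3977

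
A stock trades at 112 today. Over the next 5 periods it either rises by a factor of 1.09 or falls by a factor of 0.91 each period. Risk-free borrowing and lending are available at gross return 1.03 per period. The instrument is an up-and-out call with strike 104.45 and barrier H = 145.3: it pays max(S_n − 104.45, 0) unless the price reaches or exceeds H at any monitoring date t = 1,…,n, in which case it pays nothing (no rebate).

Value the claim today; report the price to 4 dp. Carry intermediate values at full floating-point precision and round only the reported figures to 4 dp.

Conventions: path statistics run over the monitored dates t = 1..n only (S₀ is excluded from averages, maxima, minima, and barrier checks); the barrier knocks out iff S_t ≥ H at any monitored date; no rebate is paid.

price = 13.4027

With p* = (R−d)/(u−d) = 0.6667, sum probability × payoff across the paths and divide by R^5.
Enumerate all 2^5 = 32 price paths (U = up ×1.09, D = down ×0.91); each path with k up-moves has probability p*^k·(1−p*)^(5−k).
DDDDD: M=101.9200, payoff=0.0000, prob=0.004115
UDDDD: M=122.0800, payoff=0.0000, prob=0.008230
DUDDD: M=111.0928, payoff=0.0000, prob=0.008230
UUDDD: M=133.0672, payoff=0.0000, prob=0.016461
DDUDD: M=101.9200, payoff=0.0000, prob=0.008230
UDUDD: M=122.0800, payoff=0.0000, prob=0.016461
DUUDD: M=121.0912, payoff=0.0000, prob=0.016461
UUUDD: M=145.0432, payoff=15.6603, prob=0.032922
DDDUD: M=101.9200, payoff=0.0000, prob=0.008230
UDDUD: M=122.0800, payoff=0.0000, prob=0.016461
DUDUD: M=111.0928, payoff=0.0000, prob=0.016461
UUDUD: M=133.0672, payoff=15.6603, prob=0.032922
DDUUD: M=110.1929, payoff=0.0000, prob=0.016461
UDUUD: M=131.9894, payoff=15.6603, prob=0.032922
DUUUD: M=131.9894, payoff=15.6603, prob=0.032922
UUUUD: M=158.0971, payoff=0.0000, prob=0.065844
DDDDU: M=101.9200, payoff=0.0000, prob=0.008230
UDDDU: M=122.0800, payoff=0.0000, prob=0.016461
DUDDU: M=111.0928, payoff=0.0000, prob=0.016461
UUDDU: M=133.0672, payoff=15.6603, prob=0.032922
DDUDU: M=101.9200, payoff=0.0000, prob=0.016461
UDUDU: M=122.0800, payoff=15.6603, prob=0.032922
DUUDU: M=121.0912, payoff=15.6603, prob=0.032922
UUUDU: M=145.0432, payoff=39.4184, prob=0.065844
DDDUU: M=101.9200, payoff=0.0000, prob=0.016461
UDDUU: M=122.0800, payoff=15.6603, prob=0.032922
DUDUU: M=120.1103, payoff=15.6603, prob=0.032922
UUDUU: M=143.8684, payoff=39.4184, prob=0.065844
DDUUU: M=120.1103, payoff=15.6603, prob=0.032922
UDUUU: M=143.8684, payoff=39.4184, prob=0.065844
DUUUU: M=143.8684, payoff=39.4184, prob=0.065844
UUUUU: M=172.3259, payoff=0.0000, prob=0.131687
Price = Σ prob·payoff / R^5 = 15.537459 / 1.159274 = 13.4027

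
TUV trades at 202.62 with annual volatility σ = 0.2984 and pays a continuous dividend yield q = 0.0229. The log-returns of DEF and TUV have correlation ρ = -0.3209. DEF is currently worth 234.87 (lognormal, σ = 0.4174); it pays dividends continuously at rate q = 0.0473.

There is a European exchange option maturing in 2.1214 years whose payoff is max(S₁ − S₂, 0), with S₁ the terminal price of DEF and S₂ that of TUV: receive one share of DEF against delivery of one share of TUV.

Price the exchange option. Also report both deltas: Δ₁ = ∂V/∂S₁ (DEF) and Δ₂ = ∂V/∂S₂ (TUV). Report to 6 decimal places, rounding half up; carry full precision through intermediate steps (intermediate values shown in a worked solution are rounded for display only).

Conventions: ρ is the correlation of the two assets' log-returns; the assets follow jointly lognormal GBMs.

σ_eff = √(σ₁² + σ₂² − 2ρσ₁σ₂) = √(0.4174² + 0.2984² − 2·-0.3209·0.4174·0.2984) = 0.585835
d₁ = (ln(S₁/S₂) + (q₂ − q₁ + σ_eff²/2)T) / (σ_eff√T) = (ln(234.87/202.62) + (0.0229 − 0.0473 + 0.171601)·2.1214) / 0.853271 = 0.539071
d₂ = d₁ − σ_eff√T = 0.539071 − 0.853271 = -0.314200
N(d₁) = 0.705081,  N(d₂) = 0.376685
V = S₁·e^{−q₁T}·N(d₁) − S₂·e^{−q₂T}·N(d₂) = 149.791935 − 72.704634 = 77.087302
Key observation: the rate r is irrelevant here: denominating values in TUV turns the exchange into a ratio option on S₁/S₂, and discounting at r drops out.
Δ₁ = e^{−q₁T}·N(d₁) = 0.637765;  Δ₂ = −e^{−q₂T}·N(d₂) = -0.358823

exchange price = 77.087302
Δ1 = 0.637765
Δ2 = -0.358823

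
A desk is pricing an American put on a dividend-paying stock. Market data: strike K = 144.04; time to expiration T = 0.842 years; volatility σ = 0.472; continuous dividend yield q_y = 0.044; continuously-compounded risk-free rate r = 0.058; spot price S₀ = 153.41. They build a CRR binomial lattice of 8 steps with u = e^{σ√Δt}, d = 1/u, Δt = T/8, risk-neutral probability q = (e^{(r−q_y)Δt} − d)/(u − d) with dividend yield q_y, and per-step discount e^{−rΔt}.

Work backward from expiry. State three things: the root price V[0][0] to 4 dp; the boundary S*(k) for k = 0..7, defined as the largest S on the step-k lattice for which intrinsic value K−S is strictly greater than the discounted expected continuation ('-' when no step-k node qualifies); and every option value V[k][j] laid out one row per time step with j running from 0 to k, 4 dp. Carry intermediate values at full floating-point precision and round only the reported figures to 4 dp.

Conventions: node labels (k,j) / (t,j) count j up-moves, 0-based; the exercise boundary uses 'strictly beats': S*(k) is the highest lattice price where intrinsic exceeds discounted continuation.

price = 19.9032
boundary = - - - - 83.1465 71.3414 83.1465 96.9051
tree:
19.9032
27.6306 11.3304
37.2446 17.0025 4.9946
48.5349 24.8261 8.2815 1.3026
60.8935 35.0434 13.4714 2.4570 0.0000
72.6986 47.4183 21.3560 4.6344 0.0000 0.0000
82.8276 60.8935 32.6356 8.7413 0.0000 0.0000 0.0000
91.5185 72.6986 47.1349 16.4880 0.0000 0.0000 0.0000 0.0000
98.9755 82.8276 60.8935 31.0997 0.0000 0.0000 0.0000 0.0000 0.0000

Δt=0.10525, u=1.16547, d=0.85802, q=0.46659, disc=e^(-rΔt)=0.99391
k=8 terminal: V=max(K-S,0) → 98.9755 82.8276 60.8935 31.0997 0.0000 0.0000 0.0000 0.0000 0.0000
k=7: j=0 S=52.5215 intr=91.5185 cont=90.8846 V=91.5185[EX]; j=1 S=71.3414 intr=72.6986 cont=72.1516 V=72.6986[EX]; j=2 S=96.9051 intr=47.1349 cont=46.7061 V=47.1349[EX]; j=3 S=131.6289 intr=12.4111 cont=16.4880 V=16.4880[hold]; j=4 S=178.7953 intr=0.0000 cont=0.0000 V=0.0000[hold]; j=5 S=242.8627 intr=0.0000 cont=0.0000 V=0.0000[hold]; j=6 S=329.8874 intr=0.0000 cont=0.0000 V=0.0000[hold]; j=7 S=448.0954 intr=0.0000 cont=0.0000 V=0.0000[hold]  S*(7)=96.9051
k=6: j=0 S=61.2124 intr=82.8276 cont=82.2338 V=82.8276[EX]; j=1 S=83.1465 intr=60.8935 cont=60.4010 V=60.8935[EX]; j=2 S=112.9403 intr=31.0997 cont=32.6356 V=32.6356[hold]; j=3 S=153.4100 intr=0.0000 cont=8.7413 V=8.7413[hold]; j=4 S=208.3812 intr=0.0000 cont=0.0000 V=0.0000[hold]; j=5 S=283.0501 intr=0.0000 cont=0.0000 V=0.0000[hold]; j=6 S=384.4750 intr=0.0000 cont=0.0000 V=0.0000[hold]  S*(6)=83.1465
k=5: j=0 S=71.3414 intr=72.6986 cont=72.1516 V=72.6986[EX]; j=1 S=96.9051 intr=47.1349 cont=47.4183 V=47.4183[hold]; j=2 S=131.6289 intr=12.4111 cont=21.3560 V=21.3560[hold]; j=3 S=178.7953 intr=0.0000 cont=4.6344 V=4.6344[hold]; j=4 S=242.8627 intr=0.0000 cont=0.0000 V=0.0000[hold]; j=5 S=329.8874 intr=0.0000 cont=0.0000 V=0.0000[hold]  S*(5)=71.3414
k=4: j=0 S=83.1465 intr=60.8935 cont=60.5324 V=60.8935[EX]; j=1 S=112.9403 intr=31.0997 cont=35.0434 V=35.0434[hold]; j=2 S=153.4100 intr=0.0000 cont=13.4714 V=13.4714[hold]; j=3 S=208.3812 intr=0.0000 cont=2.4570 V=2.4570[hold]; j=4 S=283.0501 intr=0.0000 cont=0.0000 V=0.0000[hold]  S*(4)=83.1465
k=3: j=0 S=96.9051 intr=47.1349 cont=48.5349 V=48.5349[hold]; j=1 S=131.6289 intr=12.4111 cont=24.8261 V=24.8261[hold]; j=2 S=178.7953 intr=0.0000 cont=8.2815 V=8.2815[hold]; j=3 S=242.8627 intr=0.0000 cont=1.3026 V=1.3026[hold]  S*(3)=-
k=2: j=0 S=112.9403 intr=31.0997 cont=37.2446 V=37.2446[hold]; j=1 S=153.4100 intr=0.0000 cont=17.0025 V=17.0025[hold]; j=2 S=208.3812 intr=0.0000 cont=4.9946 V=4.9946[hold]  S*(2)=-
k=1: j=0 S=131.6289 intr=12.4111 cont=27.6306 V=27.6306[hold]; j=1 S=178.7953 intr=0.0000 cont=11.3304 V=11.3304[hold]  S*(1)=-
k=0: j=0 S=153.4100 intr=0.0000 cont=19.9032 V=19.9032[hold]  S*(0)=-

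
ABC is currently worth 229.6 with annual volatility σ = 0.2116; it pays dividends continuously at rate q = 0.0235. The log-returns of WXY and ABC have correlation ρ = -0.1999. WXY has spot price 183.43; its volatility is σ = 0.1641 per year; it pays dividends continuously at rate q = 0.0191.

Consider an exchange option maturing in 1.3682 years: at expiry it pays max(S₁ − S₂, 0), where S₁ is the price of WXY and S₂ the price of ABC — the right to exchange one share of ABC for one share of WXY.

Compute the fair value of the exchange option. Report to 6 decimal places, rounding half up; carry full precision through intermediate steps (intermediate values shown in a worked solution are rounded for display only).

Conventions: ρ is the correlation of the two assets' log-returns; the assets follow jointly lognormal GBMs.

σ_eff = √(σ₁² + σ₂² − 2ρσ₁σ₂) = √(0.1641² + 0.2116² − 2·-0.1999·0.1641·0.2116) = 0.292551
d₁ = (ln(S₁/S₂) + (q₂ − q₁ + σ_eff²/2)T) / (σ_eff√T) = (ln(183.43/229.6) + (0.0235 − 0.0191 + 0.042793)·1.3682) / 0.342197 = -0.467381
d₂ = d₁ − σ_eff√T = -0.467381 − 0.342197 = -0.809578
N(d₁) = 0.320114,  N(d₂) = 0.209092
V = S₁·e^{−q₁T}·N(d₁) − S₂·e^{−q₂T}·N(d₂) = 57.203865 − 46.488393 = 10.715472
Key observation: no risk-free rate is needed — with the second asset as numeraire the exchange option is a call on the ratio S₁/S₂, and r cancels out of the value.

exchange price = 10.715472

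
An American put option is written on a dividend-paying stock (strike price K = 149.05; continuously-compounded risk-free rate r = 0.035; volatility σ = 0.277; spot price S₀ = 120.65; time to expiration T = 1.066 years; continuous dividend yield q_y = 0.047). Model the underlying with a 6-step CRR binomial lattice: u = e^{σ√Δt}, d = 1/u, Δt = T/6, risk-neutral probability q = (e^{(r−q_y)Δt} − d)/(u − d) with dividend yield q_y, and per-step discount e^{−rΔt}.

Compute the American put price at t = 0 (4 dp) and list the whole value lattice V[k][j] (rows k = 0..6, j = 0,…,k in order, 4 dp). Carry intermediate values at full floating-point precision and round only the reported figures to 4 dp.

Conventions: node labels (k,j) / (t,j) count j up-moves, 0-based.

price = 33.3459
tree:
33.3459
43.0619 22.4704
53.5660 31.3989 12.3661
64.0524 42.0657 19.3887 4.3469
73.4190 53.5258 29.2749 8.1263 0.0000
81.7534 64.0524 41.6955 15.1917 0.0000 0.0000
89.1694 73.4190 53.5258 28.4000 0.0000 0.0000 0.0000

params: Δt=0.17767 u=1.12385 d=0.88980 q=0.46174 e^(-rΔt)=0.99380
t_6 payoffs: 89.1694 73.4190 53.5258 28.4000 0.0000 0.0000 0.0000
k=5: node(5,0) S=67.2966 payoff=81.7534 vs cont=81.3891 → 81.7534 [stop]  node(5,1) S=84.9976 payoff=64.0524 vs cont=63.8352 → 64.0524 [stop]  node(5,2) S=107.3545 payoff=41.6955 vs cont=41.6642 → 41.6955 [stop]  node(5,3) S=135.5920 payoff=13.4580 vs cont=15.1917 → 15.1917 [wait]  node(5,4) S=171.2569 payoff=0.0000 vs cont=0.0000 → 0.0000 [wait]  node(5,5) S=216.3026 payoff=0.0000 vs cont=0.0000 → 0.0000 [wait]
k=4: node(4,0) S=75.6310 payoff=73.4190 vs cont=73.1240 → 73.4190 [stop]  node(4,1) S=95.5242 payoff=53.5258 vs cont=53.3961 → 53.5258 [stop]  node(4,2) S=120.6500 payoff=28.4000 vs cont=29.2749 → 29.2749 [wait]  node(4,3) S=152.3846 payoff=0.0000 vs cont=8.1263 → 8.1263 [wait]  node(4,4) S=192.4664 payoff=0.0000 vs cont=0.0000 → 0.0000 [wait]
k=3: node(3,0) S=84.9976 payoff=64.0524 vs cont=63.8352 → 64.0524 [stop]  node(3,1) S=107.3545 payoff=41.6955 vs cont=42.0657 → 42.0657 [wait]  node(3,2) S=135.5920 payoff=13.4580 vs cont=19.3887 → 19.3887 [wait]  node(3,3) S=171.2569 payoff=0.0000 vs cont=4.3469 → 4.3469 [wait]
k=2: node(2,0) S=95.5242 payoff=53.5258 vs cont=53.5660 → 53.5660 [wait]  node(2,1) S=120.6500 payoff=28.4000 vs cont=31.3989 → 31.3989 [wait]  node(2,2) S=152.3846 payoff=0.0000 vs cont=12.3661 → 12.3661 [wait]
k=1: node(1,0) S=107.3545 payoff=41.6955 vs cont=43.0619 → 43.0619 [wait]  node(1,1) S=135.5920 payoff=13.4580 vs cont=22.4704 → 22.4704 [wait]
k=0: node(0,0) S=120.6500 payoff=28.4000 vs cont=33.3459 → 33.3459 [wait]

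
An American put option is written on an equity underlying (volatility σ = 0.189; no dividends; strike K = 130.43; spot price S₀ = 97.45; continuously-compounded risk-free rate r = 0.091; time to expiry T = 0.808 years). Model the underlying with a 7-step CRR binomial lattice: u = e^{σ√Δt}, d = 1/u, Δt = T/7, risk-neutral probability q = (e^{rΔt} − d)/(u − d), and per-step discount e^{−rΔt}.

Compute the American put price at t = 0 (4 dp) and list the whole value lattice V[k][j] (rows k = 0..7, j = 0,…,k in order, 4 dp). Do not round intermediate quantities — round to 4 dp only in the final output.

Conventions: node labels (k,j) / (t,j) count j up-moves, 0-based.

price = 32.9800
tree:
32.9800
39.0408 26.5172
44.7247 32.9800 19.6259
50.0551 39.0408 26.5172 12.2775
55.0539 44.7247 32.9800 19.6259 6.5392
59.7419 50.0551 39.0408 26.5172 12.2775 2.2632
64.1383 55.0539 44.7247 32.9800 19.6259 5.2713 0.0000
68.2612 59.7419 50.0551 39.0408 26.5172 12.2775 0.0000 0.0000

Δt=0.11543  u=1.06632  d=0.93781  q=0.56612  discount=0.98955
step 7 (expiry): payoffs max(K−S,0) = 68.2612 59.7419 50.0551 39.0408 26.5172 12.2775 0.0000 0.0000
k=6: (k=6,j=0): S=66.2917, K−S=64.1383, hold=62.7754 ⇒ V=64.1383 exercise | (k=6,j=1): S=75.3761, K−S=55.0539, hold=53.6910 ⇒ V=55.0539 exercise | (k=6,j=2): S=85.7053, K−S=44.7247, hold=43.3618 ⇒ V=44.7247 exercise | (k=6,j=3): S=97.4500, K−S=32.9800, hold=31.6171 ⇒ V=32.9800 exercise | (k=6,j=4): S=110.8041, K−S=19.6259, hold=18.2630 ⇒ V=19.6259 exercise | (k=6,j=5): S=125.9883, K−S=4.4417, hold=5.2713 ⇒ V=5.2713 continue | (k=6,j=6): S=143.2532, K−S=0.0000, hold=0.0000 ⇒ V=0.0000 continue
k=5: (k=5,j=0): S=70.6881, K−S=59.7419, hold=58.3790 ⇒ V=59.7419 exercise | (k=5,j=1): S=80.3749, K−S=50.0551, hold=48.6922 ⇒ V=50.0551 exercise | (k=5,j=2): S=91.3892, K−S=39.0408, hold=37.6780 ⇒ V=39.0408 exercise | (k=5,j=3): S=103.9128, K−S=26.5172, hold=25.1544 ⇒ V=26.5172 exercise | (k=5,j=4): S=118.1525, K−S=12.2775, hold=11.3793 ⇒ V=12.2775 exercise | (k=5,j=5): S=134.3437, K−S=0.0000, hold=2.2632 ⇒ V=2.2632 continue
k=4: (k=4,j=0): S=75.3761, K−S=55.0539, hold=53.6910 ⇒ V=55.0539 exercise | (k=4,j=1): S=85.7053, K−S=44.7247, hold=43.3618 ⇒ V=44.7247 exercise | (k=4,j=2): S=97.4500, K−S=32.9800, hold=31.6171 ⇒ V=32.9800 exercise | (k=4,j=3): S=110.8041, K−S=19.6259, hold=18.2630 ⇒ V=19.6259 exercise | (k=4,j=4): S=125.9883, K−S=4.4417, hold=6.5392 ⇒ V=6.5392 continue
k=3: (k=3,j=0): S=80.3749, K−S=50.0551, hold=48.6922 ⇒ V=50.0551 exercise | (k=3,j=1): S=91.3892, K−S=39.0408, hold=37.6780 ⇒ V=39.0408 exercise | (k=3,j=2): S=103.9128, K−S=26.5172, hold=25.1544 ⇒ V=26.5172 exercise | (k=3,j=3): S=118.1525, K−S=12.2775, hold=12.0896 ⇒ V=12.2775 exercise
k=2: (k=2,j=0): S=85.7053, K−S=44.7247, hold=43.3618 ⇒ V=44.7247 exercise | (k=2,j=1): S=97.4500, K−S=32.9800, hold=31.6171 ⇒ V=32.9800 exercise | (k=2,j=2): S=110.8041, K−S=19.6259, hold=18.2630 ⇒ V=19.6259 exercise
k=1: (k=1,j=0): S=91.3892, K−S=39.0408, hold=37.6780 ⇒ V=39.0408 exercise | (k=1,j=1): S=103.9128, K−S=26.5172, hold=25.1544 ⇒ V=26.5172 exercise
k=0: (k=0,j=0): S=97.4500, K−S=32.9800, hold=31.6171 ⇒ V=32.9800 exercise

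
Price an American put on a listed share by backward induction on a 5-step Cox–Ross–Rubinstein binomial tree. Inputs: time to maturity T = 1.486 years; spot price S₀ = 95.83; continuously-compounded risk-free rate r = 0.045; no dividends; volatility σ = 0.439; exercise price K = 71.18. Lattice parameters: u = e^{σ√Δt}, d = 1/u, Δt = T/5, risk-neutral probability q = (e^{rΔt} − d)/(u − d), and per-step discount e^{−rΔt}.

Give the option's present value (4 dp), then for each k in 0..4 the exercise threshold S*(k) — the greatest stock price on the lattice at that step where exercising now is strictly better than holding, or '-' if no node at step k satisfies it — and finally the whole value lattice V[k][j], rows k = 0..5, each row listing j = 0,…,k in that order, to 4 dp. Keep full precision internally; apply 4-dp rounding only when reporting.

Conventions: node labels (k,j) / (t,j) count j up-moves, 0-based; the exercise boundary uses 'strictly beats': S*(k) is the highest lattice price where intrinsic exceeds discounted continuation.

Δt=0.29720, u=1.27039, d=0.78716, q=0.46831, disc=e^(-rΔt)=0.98672
k=5 terminal: V=max(K-S,0) → 42.2190 24.4400 0.0000 0.0000 0.0000 0.0000
k=4: j=0 S=36.7918 intr=34.3882 cont=33.4426 V=34.3882[EX]; j=1 S=59.3781 intr=11.8019 cont=12.8218 V=12.8218[hold]; j=2 S=95.8300 intr=0.0000 cont=0.0000 V=0.0000[hold]; j=3 S=154.6596 intr=0.0000 cont=0.0000 V=0.0000[hold]; j=4 S=249.6045 intr=0.0000 cont=0.0000 V=0.0000[hold]  S*(4)=36.7918
k=3: j=0 S=46.7400 intr=24.4400 cont=23.9657 V=24.4400[EX]; j=1 S=75.4334 intr=0.0000 cont=6.7266 V=6.7266[hold]; j=2 S=121.7417 intr=0.0000 cont=0.0000 V=0.0000[hold]; j=3 S=196.4783 intr=0.0000 cont=0.0000 V=0.0000[hold]  S*(3)=46.7400
k=2: j=0 S=59.3781 intr=11.8019 cont=15.9301 V=15.9301[hold]; j=1 S=95.8300 intr=0.0000 cont=3.5289 V=3.5289[hold]; j=2 S=154.6596 intr=0.0000 cont=0.0000 V=0.0000[hold]  S*(2)=-
k=1: j=0 S=75.4334 intr=0.0000 cont=9.9880 V=9.9880[hold]; j=1 S=121.7417 intr=0.0000 cont=1.8513 V=1.8513[hold]  S*(1)=-
k=0: j=0 S=95.8300 intr=0.0000 cont=6.0954 V=6.0954[hold]  S*(0)=-

price = 6.0954
boundary = - - - 46.7400 36.7918
tree:
6.0954
9.9880 1.8513
15.9301 3.5289 0.0000
24.4400 6.7266 0.0000 0.0000
34.3882 12.8218 0.0000 0.0000 0.0000
42.2190 24.4400 0.0000 0.0000 0.0000 0.0000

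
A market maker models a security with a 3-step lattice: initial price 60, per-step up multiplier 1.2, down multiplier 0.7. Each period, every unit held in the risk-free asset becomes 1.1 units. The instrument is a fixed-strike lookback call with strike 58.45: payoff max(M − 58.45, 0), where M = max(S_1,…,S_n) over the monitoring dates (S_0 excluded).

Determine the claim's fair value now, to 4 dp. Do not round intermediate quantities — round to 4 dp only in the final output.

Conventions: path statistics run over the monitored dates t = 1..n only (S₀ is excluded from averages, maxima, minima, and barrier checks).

price = 21.9107

Set p* = 0.8000 (from d < R < u); the path-dependent value is the discounted p*-expectation over all price paths.
Enumerate all 2^3 = 8 price paths (U = up ×1.2, D = down ×0.7); each path with k up-moves has probability p*^k·(1−p*)^(3−k).
DDD: M=42.0000, payoff=0.0000, prob=0.008000
UDD: M=72.0000, payoff=13.5500, prob=0.032000
DUD: M=50.4000, payoff=0.0000, prob=0.032000
UUD: M=86.4000, payoff=27.9500, prob=0.128000
DDU: M=42.0000, payoff=0.0000, prob=0.032000
UDU: M=72.0000, payoff=13.5500, prob=0.128000
DUU: M=60.4800, payoff=2.0300, prob=0.128000
UUU: M=103.6800, payoff=45.2300, prob=0.512000
Price = Σ prob·payoff / R^3 = 29.163200 / 1.331000 = 21.9107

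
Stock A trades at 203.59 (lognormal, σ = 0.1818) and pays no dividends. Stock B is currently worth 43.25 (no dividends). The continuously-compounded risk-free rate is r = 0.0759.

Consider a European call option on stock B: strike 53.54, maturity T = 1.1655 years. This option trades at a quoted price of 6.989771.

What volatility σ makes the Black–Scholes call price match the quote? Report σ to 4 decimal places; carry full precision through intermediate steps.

sigma = 0.4892

At σ = 0.4892 the Black–Scholes value reproduces the quote:
σ√T = 0.4892·√1.1655 = 0.528132
d₁ = (ln(S/K) + (r+σ²/2)T) / (σ√T) = (ln(43.25/53.54) + (0.0759+0.4892²/2)·1.1655) / 0.528132 = (-0.213432 + 0.227923) / 0.528132 = 0.027439
d₂ = d₁ − σ√T = 0.027439 − 0.528132 = -0.500693
e^{−rT} = 0.915338
N(d₁) = 0.510945,  N(d₂) = 0.308294
V = S·N(d₁) − K·e^{−rT}·N(d₂) = 22.098380 − 15.108609 = 6.989771 (the quoted price), and the Black–Scholes price is strictly increasing in σ, so σ is unique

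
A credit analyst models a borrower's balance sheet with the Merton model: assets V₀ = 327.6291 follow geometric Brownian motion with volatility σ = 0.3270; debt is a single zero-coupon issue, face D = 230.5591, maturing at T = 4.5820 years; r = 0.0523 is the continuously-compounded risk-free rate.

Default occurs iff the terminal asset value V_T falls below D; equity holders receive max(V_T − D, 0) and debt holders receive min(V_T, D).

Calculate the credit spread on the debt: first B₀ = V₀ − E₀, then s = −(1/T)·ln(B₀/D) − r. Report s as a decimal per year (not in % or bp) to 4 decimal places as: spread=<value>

spread=0.0232

Work the structural quantities from V₀ = 327.6291 against face 230.5591:
d₁ = [ln(V₀/D) + (r + σ²/2)T] / (σ√T)
   = [ln(327.6291/230.5591) + (0.0523 + 0.5·0.3270²)·4.5820] / (0.3270·√4.5820)
   = [0.351375 + 0.484613] / 0.699963 = 1.194331
d₂ = d₁ − σ√T = 1.194331 − 0.699963 = 0.494368
N(d₁) = 0.883826,  N(d₂) = 0.689477,  e^(−rT) = 0.786912
E₀ = V₀·N(d₁) − D·e^(−rT)·N(d₂)
   = 327.6291·0.883826 − 230.5591·0.786912·0.689477 = 164.475430
B₀ = V₀ − E₀ = 327.6291 − 164.475430 = 163.153670
spread = −(1/T)·ln(B₀/D) − r = −(1/4.5820)·ln(163.153670/230.5591) − 0.0523 = 0.02317244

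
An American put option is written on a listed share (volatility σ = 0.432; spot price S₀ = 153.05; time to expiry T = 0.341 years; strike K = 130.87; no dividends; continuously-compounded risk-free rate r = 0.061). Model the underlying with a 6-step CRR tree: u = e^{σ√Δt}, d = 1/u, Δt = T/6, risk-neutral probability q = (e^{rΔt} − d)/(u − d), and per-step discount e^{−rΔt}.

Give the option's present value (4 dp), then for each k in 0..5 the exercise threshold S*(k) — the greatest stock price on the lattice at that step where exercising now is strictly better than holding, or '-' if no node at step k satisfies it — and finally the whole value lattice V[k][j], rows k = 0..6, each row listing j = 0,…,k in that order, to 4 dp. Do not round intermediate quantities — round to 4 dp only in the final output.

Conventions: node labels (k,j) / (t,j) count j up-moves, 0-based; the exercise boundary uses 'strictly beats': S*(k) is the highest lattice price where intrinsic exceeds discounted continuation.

Δt=0.05683  u=1.10848  d=0.90214  q=0.49111  discount=0.99654
step 6 (expiry): payoffs max(K−S,0) = 48.3667 29.4963 6.3098 0.0000 0.0000 0.0000 0.0000
step 5: (k=5,j=0): S=91.4531, K−S=39.4169, hold=38.9640 ⇒ V=39.4169 exercise | (k=5,j=1): S=112.3705, K−S=18.4995, hold=18.0466 ⇒ V=18.4995 exercise | (k=5,j=2): S=138.0722, K−S=0.0000, hold=3.1999 ⇒ V=3.1999 continue | (k=5,j=3): S=169.6525, K−S=0.0000, hold=0.0000 ⇒ V=0.0000 continue | (k=5,j=4): S=208.4559, K−S=0.0000, hold=0.0000 ⇒ V=0.0000 continue | (k=5,j=5): S=256.1346, K−S=0.0000, hold=0.0000 ⇒ V=0.0000 continue  boundary S*=112.3705
step 4: (k=4,j=0): S=101.3737, K−S=29.4963, hold=29.0434 ⇒ V=29.4963 exercise | (k=4,j=1): S=124.5602, K−S=6.3098, hold=10.9477 ⇒ V=10.9477 continue | (k=4,j=2): S=153.0500, K−S=0.0000, hold=1.6228 ⇒ V=1.6228 continue | (k=4,j=3): S=188.0560, K−S=0.0000, hold=0.0000 ⇒ V=0.0000 continue | (k=4,j=4): S=231.0688, K−S=0.0000, hold=0.0000 ⇒ V=0.0000 continue  boundary S*=101.3737
step 3: (k=3,j=0): S=112.3705, K−S=18.4995, hold=20.3164 ⇒ V=20.3164 continue | (k=3,j=1): S=138.0722, K−S=0.0000, hold=6.3461 ⇒ V=6.3461 continue | (k=3,j=2): S=169.6525, K−S=0.0000, hold=0.8230 ⇒ V=0.8230 continue | (k=3,j=3): S=208.4559, K−S=0.0000, hold=0.0000 ⇒ V=0.0000 continue  boundary S*=-
step 2: (k=2,j=0): S=124.5602, K−S=6.3098, hold=13.4090 ⇒ V=13.4090 continue | (k=2,j=1): S=153.0500, K−S=0.0000, hold=3.6211 ⇒ V=3.6211 continue | (k=2,j=2): S=188.0560, K−S=0.0000, hold=0.4173 ⇒ V=0.4173 continue  boundary S*=-
step 1: (k=1,j=0): S=138.0722, K−S=0.0000, hold=8.5723 ⇒ V=8.5723 continue | (k=1,j=1): S=169.6525, K−S=0.0000, hold=2.0406 ⇒ V=2.0406 continue  boundary S*=-
step 0: (k=0,j=0): S=153.0500, K−S=0.0000, hold=5.3460 ⇒ V=5.3460 continue  boundary S*=-

price = 5.3460
boundary = - - - - 101.3737 112.3705
tree:
5.3460
8.5723 2.0406
13.4090 3.6211 0.4173
20.3164 6.3461 0.8230 0.0000
29.4963 10.9477 1.6228 0.0000 0.0000
39.4169 18.4995 3.1999 0.0000 0.0000 0.0000
48.3667 29.4963 6.3098 0.0000 0.0000 0.0000 0.0000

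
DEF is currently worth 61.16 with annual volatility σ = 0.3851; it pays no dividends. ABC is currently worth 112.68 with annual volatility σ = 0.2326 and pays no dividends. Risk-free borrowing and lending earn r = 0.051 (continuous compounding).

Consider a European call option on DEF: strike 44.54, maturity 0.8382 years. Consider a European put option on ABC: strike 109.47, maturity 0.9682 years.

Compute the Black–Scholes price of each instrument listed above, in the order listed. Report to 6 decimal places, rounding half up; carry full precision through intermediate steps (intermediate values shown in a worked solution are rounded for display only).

[DEF call K=44.54]
σ√T = 0.3851·√0.8382 = 0.352572
d₁ = (ln(S/K) + (r+σ²/2)T) / (σ√T) = (ln(61.16/44.54) + (0.051+0.3851²/2)·0.8382) / 0.352572 = (0.317106 + 0.104902) / 0.352572 = 1.196941
d₂ = d₁ − σ√T = 1.196941 − 0.352572 = 0.844369
e^{−rT} = 0.958153
N(d₁) = 0.884335,  N(d₂) = 0.800768
price = S·N(d₁) − K·e^{−rT}·N(d₂) = 54.085938 − 34.173686 = 19.912252
[ABC put K=109.47]
σ√T = 0.2326·√0.9682 = 0.228872
d₁ = (ln(S/K) + (r+σ²/2)T) / (σ√T) = (ln(112.68/109.47) + (0.051+0.2326²/2)·0.9682) / 0.228872 = (0.028901 + 0.075569) / 0.228872 = 0.456460
d₂ = d₁ − σ√T = 0.456460 − 0.228872 = 0.227588
e^{−rT} = 0.951821
N(−d₁) = 0.324030,  N(−d₂) = 0.409983
price = K·e^{−rT}·N(−d₂) − S·N(−d₁) = 42.718560 − 36.511668 = 6.206892

price(DEF call K=44.54) = 19.912252
price(ABC put K=109.47) = 6.206892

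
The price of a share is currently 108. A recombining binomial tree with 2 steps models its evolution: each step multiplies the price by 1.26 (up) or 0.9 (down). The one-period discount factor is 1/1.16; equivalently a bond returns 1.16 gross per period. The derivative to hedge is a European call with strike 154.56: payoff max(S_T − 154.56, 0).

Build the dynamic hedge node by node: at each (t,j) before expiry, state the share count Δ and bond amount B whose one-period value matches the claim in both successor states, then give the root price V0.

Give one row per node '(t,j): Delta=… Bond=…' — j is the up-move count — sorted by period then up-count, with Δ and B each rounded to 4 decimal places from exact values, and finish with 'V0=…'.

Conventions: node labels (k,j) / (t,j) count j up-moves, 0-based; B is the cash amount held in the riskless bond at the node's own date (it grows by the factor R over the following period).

The replicating-portfolio and risk-neutral prices coincide; use p* = (1.16−0.9)/(1.26−0.9) = 0.7222 for the latter.
Payoffs at expiry: V(2,0)=0.0000, V(2,1)=0.0000, V(2,2)=16.9008
(1,0): S=97.2000. Δ = (V_up−V_dn)/(S_up−S_dn) = (0.0000−0.0000)/(122.4720−87.4800) = 0.0000. V = [p*·0.0000 + (1−p*)·0.0000]/1.16 = 0.0000. B = V − Δ·S = 0.0000.
(1,1): S=136.0800. Δ = (V_up−V_dn)/(S_up−S_dn) = (16.9008−0.0000)/(171.4608−122.4720) = 0.3450. V = [p*·16.9008 + (1−p*)·0.0000]/1.16 = 10.5225. B = V − Δ·S = -36.4241.
(0,0): S=108.0000. Δ = (V_up−V_dn)/(S_up−S_dn) = (10.5225−0.0000)/(136.0800−97.2000) = 0.2706. V = [p*·10.5225 + (1−p*)·0.0000]/1.16 = 6.5514. B = V − Δ·S = -22.6779.
As a check, the time-0 holding Δ(0,0)·S0 + B(0,0) comes to 6.5514 — exactly V0.

(0,0): Delta=0.2706 Bond=-22.6779
(1,0): Delta=0.0000 Bond=0.0000
(1,1): Delta=0.3450 Bond=-36.4241
V0=6.5514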